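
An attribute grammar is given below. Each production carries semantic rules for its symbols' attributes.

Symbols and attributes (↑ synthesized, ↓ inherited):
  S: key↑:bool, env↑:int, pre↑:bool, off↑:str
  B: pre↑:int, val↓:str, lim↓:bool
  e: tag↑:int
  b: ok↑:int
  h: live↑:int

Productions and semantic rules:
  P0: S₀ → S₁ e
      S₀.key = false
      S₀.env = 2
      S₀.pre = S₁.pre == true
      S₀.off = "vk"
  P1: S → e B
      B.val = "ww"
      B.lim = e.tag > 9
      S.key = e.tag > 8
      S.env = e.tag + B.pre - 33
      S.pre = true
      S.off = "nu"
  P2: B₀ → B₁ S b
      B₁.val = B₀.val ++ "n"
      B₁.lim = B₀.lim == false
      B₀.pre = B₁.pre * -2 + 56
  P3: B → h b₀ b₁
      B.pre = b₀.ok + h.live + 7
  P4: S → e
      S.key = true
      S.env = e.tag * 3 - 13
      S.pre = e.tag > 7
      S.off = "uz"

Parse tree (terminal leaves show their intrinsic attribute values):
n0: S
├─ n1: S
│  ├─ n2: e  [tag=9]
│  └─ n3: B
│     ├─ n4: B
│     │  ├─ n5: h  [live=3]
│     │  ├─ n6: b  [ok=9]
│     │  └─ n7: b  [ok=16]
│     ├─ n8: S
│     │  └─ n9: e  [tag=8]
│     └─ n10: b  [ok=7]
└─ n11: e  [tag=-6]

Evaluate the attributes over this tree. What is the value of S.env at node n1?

-6

1. n2.tag = 9  [terminal]
2. n3.val = "ww"  ["ww"]
3. n3.lim = false  [e.tag > 9]
4. n4.val = "wwn"  [B₀.val ++ "n"]
5. n4.lim = true  [B₀.lim == false]
6. n5.live = 3  [terminal]
7. n6.ok = 9  [terminal]
8. n7.ok = 16  [terminal]
9. n4.pre = 19  [b₀.ok + h.live + 7]
10. n9.tag = 8  [terminal]
11. n8.key = true  [true]
12. n8.env = 11  [e.tag * 3 - 13]
13. n8.pre = true  [e.tag > 7]
14. n8.off = "uz"  ["uz"]
15. n10.ok = 7  [terminal]
16. n3.pre = 18  [B₁.pre * -2 + 56]
17. n1.key = true  [e.tag > 8]
18. n1.env = -6  [e.tag + B.pre - 33]
19. n1.pre = true  [true]
20. n1.off = "nu"  ["nu"]
21. n11.tag = -6  [terminal]
22. n0.key = false  [false]
23. n0.env = 2  [2]
24. n0.pre = true  [S₁.pre == true]
25. n0.off = "vk"  ["vk"]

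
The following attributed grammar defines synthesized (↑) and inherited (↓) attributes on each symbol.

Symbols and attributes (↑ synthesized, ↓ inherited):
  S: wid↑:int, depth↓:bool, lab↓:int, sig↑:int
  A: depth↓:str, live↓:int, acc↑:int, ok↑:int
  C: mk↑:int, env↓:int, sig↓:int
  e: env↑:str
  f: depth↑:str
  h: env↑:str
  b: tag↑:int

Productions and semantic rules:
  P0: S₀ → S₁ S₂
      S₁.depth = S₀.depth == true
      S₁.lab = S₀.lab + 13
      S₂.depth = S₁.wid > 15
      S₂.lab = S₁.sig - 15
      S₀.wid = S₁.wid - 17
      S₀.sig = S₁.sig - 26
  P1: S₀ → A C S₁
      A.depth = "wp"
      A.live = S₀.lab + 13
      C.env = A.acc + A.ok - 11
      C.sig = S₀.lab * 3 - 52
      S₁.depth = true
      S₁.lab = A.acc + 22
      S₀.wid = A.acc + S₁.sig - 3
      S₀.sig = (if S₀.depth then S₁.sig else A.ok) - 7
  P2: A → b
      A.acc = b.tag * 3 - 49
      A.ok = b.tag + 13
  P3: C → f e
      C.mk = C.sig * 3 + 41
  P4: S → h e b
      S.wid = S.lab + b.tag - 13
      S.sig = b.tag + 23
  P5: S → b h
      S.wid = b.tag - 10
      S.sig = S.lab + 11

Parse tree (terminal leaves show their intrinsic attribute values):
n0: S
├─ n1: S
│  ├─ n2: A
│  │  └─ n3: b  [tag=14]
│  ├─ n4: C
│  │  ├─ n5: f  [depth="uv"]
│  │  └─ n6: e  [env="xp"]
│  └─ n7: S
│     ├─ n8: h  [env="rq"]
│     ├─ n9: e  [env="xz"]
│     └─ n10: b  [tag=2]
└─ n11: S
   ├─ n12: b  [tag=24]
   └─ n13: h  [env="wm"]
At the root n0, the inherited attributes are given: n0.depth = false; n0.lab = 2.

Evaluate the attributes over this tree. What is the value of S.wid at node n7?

4

1. n0.depth = false  [given at root]
2. n0.lab = 2  [given at root]
3. n1.depth = false  [S₀.depth == true]
4. n1.lab = 15  [S₀.lab + 13]
5. n2.depth = "wp"  ["wp"]
6. n2.live = 28  [S₀.lab + 13]
7. n3.tag = 14  [terminal]
8. n2.acc = -7  [b.tag * 3 - 49]
9. n2.ok = 27  [b.tag + 13]
10. n4.env = 9  [A.acc + A.ok - 11]
11. n4.sig = -7  [S₀.lab * 3 - 52]
12. n5.depth = "uv"  [terminal]
13. n6.env = "xp"  [terminal]
14. n4.mk = 20  [C.sig * 3 + 41]
15. n7.depth = true  [true]
16. n7.lab = 15  [A.acc + 22]
17. n8.env = "rq"  [terminal]
18. n9.env = "xz"  [terminal]
19. n10.tag = 2  [terminal]
20. n7.wid = 4  [S.lab + b.tag - 13]
21. n7.sig = 25  [b.tag + 23]
22. n1.wid = 15  [A.acc + S₁.sig - 3]
23. n1.sig = 20  [(if S₀.depth then S₁.sig else A.ok) - 7]
24. n11.depth = false  [S₁.wid > 15]
25. n11.lab = 5  [S₁.sig - 15]
26. n12.tag = 24  [terminal]
27. n13.env = "wm"  [terminal]
28. n11.wid = 14  [b.tag - 10]
29. n11.sig = 16  [S.lab + 11]
30. n0.wid = -2  [S₁.wid - 17]
31. n0.sig = -6  [S₁.sig - 26]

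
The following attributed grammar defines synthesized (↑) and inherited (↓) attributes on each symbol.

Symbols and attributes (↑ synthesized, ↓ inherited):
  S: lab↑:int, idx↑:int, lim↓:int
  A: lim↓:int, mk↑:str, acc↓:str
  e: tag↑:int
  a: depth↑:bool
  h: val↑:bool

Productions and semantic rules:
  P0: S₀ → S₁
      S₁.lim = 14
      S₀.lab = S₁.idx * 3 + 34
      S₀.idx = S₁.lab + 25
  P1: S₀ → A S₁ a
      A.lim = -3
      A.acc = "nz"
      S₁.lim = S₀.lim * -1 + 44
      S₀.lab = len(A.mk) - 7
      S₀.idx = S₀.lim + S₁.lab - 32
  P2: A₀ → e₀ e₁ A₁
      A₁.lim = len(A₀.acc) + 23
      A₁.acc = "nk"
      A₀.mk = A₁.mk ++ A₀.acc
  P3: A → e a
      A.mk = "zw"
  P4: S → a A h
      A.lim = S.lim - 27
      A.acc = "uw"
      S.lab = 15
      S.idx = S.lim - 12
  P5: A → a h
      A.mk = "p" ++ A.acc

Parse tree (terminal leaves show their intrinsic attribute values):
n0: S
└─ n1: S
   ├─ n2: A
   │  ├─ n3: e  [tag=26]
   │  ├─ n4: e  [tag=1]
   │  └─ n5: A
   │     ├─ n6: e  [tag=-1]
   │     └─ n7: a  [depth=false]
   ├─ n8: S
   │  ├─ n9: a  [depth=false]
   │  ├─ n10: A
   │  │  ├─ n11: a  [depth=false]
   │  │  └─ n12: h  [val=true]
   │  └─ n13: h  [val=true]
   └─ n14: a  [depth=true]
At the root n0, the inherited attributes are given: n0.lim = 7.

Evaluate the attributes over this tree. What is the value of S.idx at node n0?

1. n0.lim = 7  [given at root]
2. n1.lim = 14  [14]
3. n2.lim = -3  [-3]
4. n2.acc = "nz"  ["nz"]
5. n3.tag = 26  [terminal]
6. n4.tag = 1  [terminal]
7. n5.lim = 25  [len(A₀.acc) + 23]
8. n5.acc = "nk"  ["nk"]
9. n6.tag = -1  [terminal]
10. n7.depth = false  [terminal]
11. n5.mk = "zw"  ["zw"]
12. n2.mk = "zwnz"  [A₁.mk ++ A₀.acc]
13. n8.lim = 30  [S₀.lim * -1 + 44]
14. n9.depth = false  [terminal]
15. n10.lim = 3  [S.lim - 27]
16. n10.acc = "uw"  ["uw"]
17. n11.depth = false  [terminal]
18. n12.val = true  [terminal]
19. n10.mk = "puw"  ["p" ++ A.acc]
20. n13.val = true  [terminal]
21. n8.lab = 15  [15]
22. n8.idx = 18  [S.lim - 12]
23. n14.depth = true  [terminal]
24. n1.lab = -3  [len(A.mk) - 7]
25. n1.idx = -3  [S₀.lim + S₁.lab - 32]
26. n0.lab = 25  [S₁.idx * 3 + 34]
27. n0.idx = 22  [S₁.lab + 25]

22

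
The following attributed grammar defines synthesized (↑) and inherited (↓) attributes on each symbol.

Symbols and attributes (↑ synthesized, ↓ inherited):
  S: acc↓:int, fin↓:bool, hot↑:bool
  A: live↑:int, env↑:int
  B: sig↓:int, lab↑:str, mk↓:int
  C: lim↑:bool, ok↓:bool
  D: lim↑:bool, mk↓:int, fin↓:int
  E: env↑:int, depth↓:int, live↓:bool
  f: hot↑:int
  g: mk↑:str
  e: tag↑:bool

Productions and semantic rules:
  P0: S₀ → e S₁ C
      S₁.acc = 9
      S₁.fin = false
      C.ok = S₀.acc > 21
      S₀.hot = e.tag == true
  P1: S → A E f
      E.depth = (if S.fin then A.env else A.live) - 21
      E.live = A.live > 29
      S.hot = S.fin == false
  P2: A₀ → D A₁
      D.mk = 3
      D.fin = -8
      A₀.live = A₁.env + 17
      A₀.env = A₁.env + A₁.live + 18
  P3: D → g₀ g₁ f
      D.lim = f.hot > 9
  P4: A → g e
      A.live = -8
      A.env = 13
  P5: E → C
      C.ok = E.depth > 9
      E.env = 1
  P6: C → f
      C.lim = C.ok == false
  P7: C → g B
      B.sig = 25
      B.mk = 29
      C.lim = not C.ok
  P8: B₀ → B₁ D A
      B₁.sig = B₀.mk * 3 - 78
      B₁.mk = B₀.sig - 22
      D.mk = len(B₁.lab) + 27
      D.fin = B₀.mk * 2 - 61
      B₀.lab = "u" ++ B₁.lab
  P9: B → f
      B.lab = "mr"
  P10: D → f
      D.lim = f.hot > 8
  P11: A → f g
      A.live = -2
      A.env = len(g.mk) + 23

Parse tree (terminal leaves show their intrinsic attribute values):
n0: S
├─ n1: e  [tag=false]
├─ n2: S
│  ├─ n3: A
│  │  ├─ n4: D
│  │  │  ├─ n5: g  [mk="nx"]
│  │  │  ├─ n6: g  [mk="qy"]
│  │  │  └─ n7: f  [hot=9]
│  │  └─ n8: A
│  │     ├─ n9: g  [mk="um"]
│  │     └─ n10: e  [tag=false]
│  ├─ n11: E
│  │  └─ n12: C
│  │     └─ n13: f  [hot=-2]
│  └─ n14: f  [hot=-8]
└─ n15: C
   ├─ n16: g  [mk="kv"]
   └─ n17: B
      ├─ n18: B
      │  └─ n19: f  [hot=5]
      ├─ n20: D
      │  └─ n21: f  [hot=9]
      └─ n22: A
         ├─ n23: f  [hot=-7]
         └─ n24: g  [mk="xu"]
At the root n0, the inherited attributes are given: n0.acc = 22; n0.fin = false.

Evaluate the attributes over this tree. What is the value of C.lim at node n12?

1. n0.acc = 22  [given at root]
2. n0.fin = false  [given at root]
3. n1.tag = false  [terminal]
4. n2.acc = 9  [9]
5. n2.fin = false  [false]
6. n4.mk = 3  [3]
7. n4.fin = -8  [-8]
8. n5.mk = "nx"  [terminal]
9. n6.mk = "qy"  [terminal]
10. n7.hot = 9  [terminal]
11. n4.lim = false  [f.hot > 9]
12. n9.mk = "um"  [terminal]
13. n10.tag = false  [terminal]
14. n8.live = -8  [-8]
15. n8.env = 13  [13]
16. n3.live = 30  [A₁.env + 17]
17. n3.env = 23  [A₁.env + A₁.live + 18]
18. n11.depth = 9  [(if S.fin then A.env else A.live) - 21]
19. n11.live = true  [A.live > 29]
20. n12.ok = false  [E.depth > 9]
21. n13.hot = -2  [terminal]
22. n12.lim = true  [C.ok == false]
23. n11.env = 1  [1]
24. n14.hot = -8  [terminal]
25. n2.hot = true  [S.fin == false]
26. n15.ok = true  [S₀.acc > 21]
27. n16.mk = "kv"  [terminal]
28. n17.sig = 25  [25]
29. n17.mk = 29  [29]
30. n18.sig = 9  [B₀.mk * 3 - 78]
31. n18.mk = 3  [B₀.sig - 22]
32. n19.hot = 5  [terminal]
33. n18.lab = "mr"  ["mr"]
34. n20.mk = 29  [len(B₁.lab) + 27]
35. n20.fin = -3  [B₀.mk * 2 - 61]
36. n21.hot = 9  [terminal]
37. n20.lim = true  [f.hot > 8]
38. n23.hot = -7  [terminal]
39. n24.mk = "xu"  [terminal]
40. n22.live = -2  [-2]
41. n22.env = 25  [len(g.mk) + 23]
42. n17.lab = "umr"  ["u" ++ B₁.lab]
43. n15.lim = false  [not C.ok]
44. n0.hot = false  [e.tag == true]

true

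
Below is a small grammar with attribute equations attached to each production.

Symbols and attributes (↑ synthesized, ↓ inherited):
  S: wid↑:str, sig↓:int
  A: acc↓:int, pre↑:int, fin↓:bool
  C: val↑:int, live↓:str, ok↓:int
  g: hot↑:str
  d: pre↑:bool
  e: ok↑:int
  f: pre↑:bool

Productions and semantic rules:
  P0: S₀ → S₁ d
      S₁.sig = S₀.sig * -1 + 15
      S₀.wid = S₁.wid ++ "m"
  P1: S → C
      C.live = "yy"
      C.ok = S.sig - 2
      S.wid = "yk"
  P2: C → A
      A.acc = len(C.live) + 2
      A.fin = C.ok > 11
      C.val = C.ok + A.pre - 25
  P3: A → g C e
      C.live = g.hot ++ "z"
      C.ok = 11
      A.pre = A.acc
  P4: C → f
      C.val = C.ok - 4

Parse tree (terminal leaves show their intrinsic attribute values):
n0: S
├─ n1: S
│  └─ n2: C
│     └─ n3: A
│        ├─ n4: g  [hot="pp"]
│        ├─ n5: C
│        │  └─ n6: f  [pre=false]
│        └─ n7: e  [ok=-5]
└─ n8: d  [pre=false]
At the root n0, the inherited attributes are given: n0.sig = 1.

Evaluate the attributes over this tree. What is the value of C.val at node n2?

-9

1. n0.sig = 1  [given at root]
2. n1.sig = 14  [S₀.sig * -1 + 15]
3. n2.live = "yy"  ["yy"]
4. n2.ok = 12  [S.sig - 2]
5. n3.acc = 4  [len(C.live) + 2]
6. n3.fin = true  [C.ok > 11]
7. n4.hot = "pp"  [terminal]
8. n5.live = "ppz"  [g.hot ++ "z"]
9. n5.ok = 11  [11]
10. n6.pre = false  [terminal]
11. n5.val = 7  [C.ok - 4]
12. n7.ok = -5  [terminal]
13. n3.pre = 4  [A.acc]
14. n2.val = -9  [C.ok + A.pre - 25]
15. n1.wid = "yk"  ["yk"]
16. n8.pre = false  [terminal]
17. n0.wid = "ykm"  [S₁.wid ++ "m"]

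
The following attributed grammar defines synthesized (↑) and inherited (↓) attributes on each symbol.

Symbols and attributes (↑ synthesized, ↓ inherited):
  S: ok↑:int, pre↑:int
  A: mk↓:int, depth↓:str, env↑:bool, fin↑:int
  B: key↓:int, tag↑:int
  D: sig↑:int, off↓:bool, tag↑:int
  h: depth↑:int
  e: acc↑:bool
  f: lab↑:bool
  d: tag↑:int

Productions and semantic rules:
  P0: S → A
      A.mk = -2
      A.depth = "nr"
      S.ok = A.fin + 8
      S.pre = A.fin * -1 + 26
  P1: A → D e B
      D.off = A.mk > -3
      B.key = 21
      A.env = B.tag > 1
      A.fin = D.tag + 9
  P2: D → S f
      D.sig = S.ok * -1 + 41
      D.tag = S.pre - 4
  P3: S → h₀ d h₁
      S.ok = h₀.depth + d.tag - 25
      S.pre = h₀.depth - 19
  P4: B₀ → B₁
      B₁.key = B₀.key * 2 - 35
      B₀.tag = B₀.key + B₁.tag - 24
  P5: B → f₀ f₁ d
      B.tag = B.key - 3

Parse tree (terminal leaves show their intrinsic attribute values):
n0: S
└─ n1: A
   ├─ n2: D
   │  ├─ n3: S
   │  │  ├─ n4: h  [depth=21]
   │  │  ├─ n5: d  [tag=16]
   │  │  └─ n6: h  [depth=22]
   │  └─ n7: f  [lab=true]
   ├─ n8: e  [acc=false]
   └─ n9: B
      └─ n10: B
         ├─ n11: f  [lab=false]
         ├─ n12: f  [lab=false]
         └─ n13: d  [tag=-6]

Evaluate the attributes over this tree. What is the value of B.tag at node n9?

1

1. n1.mk = -2  [-2]
2. n1.depth = "nr"  ["nr"]
3. n2.off = true  [A.mk > -3]
4. n4.depth = 21  [terminal]
5. n5.tag = 16  [terminal]
6. n6.depth = 22  [terminal]
7. n3.ok = 12  [h₀.depth + d.tag - 25]
8. n3.pre = 2  [h₀.depth - 19]
9. n7.lab = true  [terminal]
10. n2.sig = 29  [S.ok * -1 + 41]
11. n2.tag = -2  [S.pre - 4]
12. n8.acc = false  [terminal]
13. n9.key = 21  [21]
14. n10.key = 7  [B₀.key * 2 - 35]
15. n11.lab = false  [terminal]
16. n12.lab = false  [terminal]
17. n13.tag = -6  [terminal]
18. n10.tag = 4  [B.key - 3]
19. n9.tag = 1  [B₀.key + B₁.tag - 24]
20. n1.env = false  [B.tag > 1]
21. n1.fin = 7  [D.tag + 9]
22. n0.ok = 15  [A.fin + 8]
23. n0.pre = 19  [A.fin * -1 + 26]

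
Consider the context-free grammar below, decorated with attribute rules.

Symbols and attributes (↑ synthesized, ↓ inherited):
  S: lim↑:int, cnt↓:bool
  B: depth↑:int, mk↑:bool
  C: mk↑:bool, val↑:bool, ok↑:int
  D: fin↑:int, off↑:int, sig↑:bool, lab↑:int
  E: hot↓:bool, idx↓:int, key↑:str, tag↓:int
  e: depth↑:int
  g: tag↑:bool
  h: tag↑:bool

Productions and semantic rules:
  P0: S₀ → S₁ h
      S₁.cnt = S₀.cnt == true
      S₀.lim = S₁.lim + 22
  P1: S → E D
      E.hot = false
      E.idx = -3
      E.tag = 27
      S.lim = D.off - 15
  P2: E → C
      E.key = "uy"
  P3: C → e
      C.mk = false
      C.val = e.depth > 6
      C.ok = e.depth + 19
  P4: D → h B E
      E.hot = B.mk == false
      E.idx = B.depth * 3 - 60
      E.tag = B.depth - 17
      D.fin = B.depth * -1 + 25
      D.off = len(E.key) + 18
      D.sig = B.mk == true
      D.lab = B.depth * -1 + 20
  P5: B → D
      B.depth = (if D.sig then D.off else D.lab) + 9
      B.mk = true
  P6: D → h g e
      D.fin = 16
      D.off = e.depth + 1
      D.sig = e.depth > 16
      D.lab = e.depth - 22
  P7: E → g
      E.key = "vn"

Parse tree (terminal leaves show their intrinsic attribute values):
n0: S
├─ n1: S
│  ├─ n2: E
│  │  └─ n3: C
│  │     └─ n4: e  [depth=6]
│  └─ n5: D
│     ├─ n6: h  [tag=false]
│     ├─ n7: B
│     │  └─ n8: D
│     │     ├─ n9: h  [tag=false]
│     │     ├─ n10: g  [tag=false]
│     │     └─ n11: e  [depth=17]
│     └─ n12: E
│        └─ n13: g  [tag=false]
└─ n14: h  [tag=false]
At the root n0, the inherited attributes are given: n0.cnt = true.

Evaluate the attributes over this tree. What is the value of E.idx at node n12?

1. n0.cnt = true  [given at root]
2. n1.cnt = true  [S₀.cnt == true]
3. n2.hot = false  [false]
4. n2.idx = -3  [-3]
5. n2.tag = 27  [27]
6. n4.depth = 6  [terminal]
7. n3.mk = false  [false]
8. n3.val = false  [e.depth > 6]
9. n3.ok = 25  [e.depth + 19]
10. n2.key = "uy"  ["uy"]
11. n6.tag = false  [terminal]
12. n9.tag = false  [terminal]
13. n10.tag = false  [terminal]
14. n11.depth = 17  [terminal]
15. n8.fin = 16  [16]
16. n8.off = 18  [e.depth + 1]
17. n8.sig = true  [e.depth > 16]
18. n8.lab = -5  [e.depth - 22]
19. n7.depth = 27  [(if D.sig then D.off else D.lab) + 9]
20. n7.mk = true  [true]
21. n12.hot = false  [B.mk == false]
22. n12.idx = 21  [B.depth * 3 - 60]
23. n12.tag = 10  [B.depth - 17]
24. n13.tag = false  [terminal]
25. n12.key = "vn"  ["vn"]
26. n5.fin = -2  [B.depth * -1 + 25]
27. n5.off = 20  [len(E.key) + 18]
28. n5.sig = true  [B.mk == true]
29. n5.lab = -7  [B.depth * -1 + 20]
30. n1.lim = 5  [D.off - 15]
31. n14.tag = false  [terminal]
32. n0.lim = 27  [S₁.lim + 22]

21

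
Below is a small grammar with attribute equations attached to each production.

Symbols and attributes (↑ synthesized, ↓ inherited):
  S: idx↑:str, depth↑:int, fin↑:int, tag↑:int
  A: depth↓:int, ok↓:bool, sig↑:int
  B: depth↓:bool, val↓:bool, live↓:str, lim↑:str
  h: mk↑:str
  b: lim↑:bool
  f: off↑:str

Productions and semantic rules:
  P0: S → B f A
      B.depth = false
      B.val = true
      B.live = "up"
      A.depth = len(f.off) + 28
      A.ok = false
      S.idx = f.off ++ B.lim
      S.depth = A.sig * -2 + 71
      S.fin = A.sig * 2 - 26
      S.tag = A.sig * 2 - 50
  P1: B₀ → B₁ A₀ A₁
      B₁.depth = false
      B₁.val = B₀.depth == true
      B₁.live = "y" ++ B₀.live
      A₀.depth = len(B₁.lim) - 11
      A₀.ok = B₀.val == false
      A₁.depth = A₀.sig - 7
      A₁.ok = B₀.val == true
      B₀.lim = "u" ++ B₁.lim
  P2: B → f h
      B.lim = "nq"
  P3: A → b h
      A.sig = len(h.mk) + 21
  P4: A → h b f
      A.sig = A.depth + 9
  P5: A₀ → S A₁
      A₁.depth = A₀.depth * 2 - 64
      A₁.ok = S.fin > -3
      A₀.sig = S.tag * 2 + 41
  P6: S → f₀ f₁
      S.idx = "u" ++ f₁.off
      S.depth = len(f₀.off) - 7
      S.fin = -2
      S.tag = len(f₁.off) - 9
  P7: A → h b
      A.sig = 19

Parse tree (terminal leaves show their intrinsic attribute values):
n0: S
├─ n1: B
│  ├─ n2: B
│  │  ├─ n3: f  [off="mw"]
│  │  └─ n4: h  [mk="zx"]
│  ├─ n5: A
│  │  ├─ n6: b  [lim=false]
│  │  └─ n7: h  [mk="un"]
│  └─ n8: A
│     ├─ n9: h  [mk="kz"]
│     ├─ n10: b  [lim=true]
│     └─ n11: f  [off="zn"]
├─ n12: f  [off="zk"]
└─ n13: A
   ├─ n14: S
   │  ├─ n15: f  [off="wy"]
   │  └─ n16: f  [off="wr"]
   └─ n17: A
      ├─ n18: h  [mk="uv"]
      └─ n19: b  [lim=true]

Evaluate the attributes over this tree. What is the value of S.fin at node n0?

28

1. n1.depth = false  [false]
2. n1.val = true  [true]
3. n1.live = "up"  ["up"]
4. n2.depth = false  [false]
5. n2.val = false  [B₀.depth == true]
6. n2.live = "yup"  ["y" ++ B₀.live]
7. n3.off = "mw"  [terminal]
8. n4.mk = "zx"  [terminal]
9. n2.lim = "nq"  ["nq"]
10. n5.depth = -9  [len(B₁.lim) - 11]
11. n5.ok = false  [B₀.val == false]
12. n6.lim = false  [terminal]
13. n7.mk = "un"  [terminal]
14. n5.sig = 23  [len(h.mk) + 21]
15. n8.depth = 16  [A₀.sig - 7]
16. n8.ok = true  [B₀.val == true]
17. n9.mk = "kz"  [terminal]
18. n10.lim = true  [terminal]
19. n11.off = "zn"  [terminal]
20. n8.sig = 25  [A.depth + 9]
21. n1.lim = "unq"  ["u" ++ B₁.lim]
22. n12.off = "zk"  [terminal]
23. n13.depth = 30  [len(f.off) + 28]
24. n13.ok = false  [false]
25. n15.off = "wy"  [terminal]
26. n16.off = "wr"  [terminal]
27. n14.idx = "uwr"  ["u" ++ f₁.off]
28. n14.depth = -5  [len(f₀.off) - 7]
29. n14.fin = -2  [-2]
30. n14.tag = -7  [len(f₁.off) - 9]
31. n17.depth = -4  [A₀.depth * 2 - 64]
32. n17.ok = true  [S.fin > -3]
33. n18.mk = "uv"  [terminal]
34. n19.lim = true  [terminal]
35. n17.sig = 19  [19]
36. n13.sig = 27  [S.tag * 2 + 41]
37. n0.idx = "zkunq"  [f.off ++ B.lim]
38. n0.depth = 17  [A.sig * -2 + 71]
39. n0.fin = 28  [A.sig * 2 - 26]
40. n0.tag = 4  [A.sig * 2 - 50]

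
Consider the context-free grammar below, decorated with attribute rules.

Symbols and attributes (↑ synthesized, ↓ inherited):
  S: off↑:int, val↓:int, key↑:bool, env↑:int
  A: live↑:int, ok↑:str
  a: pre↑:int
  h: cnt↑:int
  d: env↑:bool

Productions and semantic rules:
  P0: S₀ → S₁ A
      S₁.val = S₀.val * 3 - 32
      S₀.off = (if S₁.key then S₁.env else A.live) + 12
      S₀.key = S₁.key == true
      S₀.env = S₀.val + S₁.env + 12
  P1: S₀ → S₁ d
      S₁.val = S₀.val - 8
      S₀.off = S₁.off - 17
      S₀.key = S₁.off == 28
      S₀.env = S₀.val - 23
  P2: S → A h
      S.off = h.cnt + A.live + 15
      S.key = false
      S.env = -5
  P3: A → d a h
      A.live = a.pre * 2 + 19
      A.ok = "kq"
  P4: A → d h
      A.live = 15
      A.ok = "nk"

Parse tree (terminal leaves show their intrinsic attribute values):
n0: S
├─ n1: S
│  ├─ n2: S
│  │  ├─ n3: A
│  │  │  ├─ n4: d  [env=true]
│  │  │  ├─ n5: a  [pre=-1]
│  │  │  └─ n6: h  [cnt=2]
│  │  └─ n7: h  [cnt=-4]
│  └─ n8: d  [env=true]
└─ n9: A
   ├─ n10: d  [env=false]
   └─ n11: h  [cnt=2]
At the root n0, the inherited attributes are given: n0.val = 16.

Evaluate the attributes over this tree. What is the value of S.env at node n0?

1. n0.val = 16  [given at root]
2. n1.val = 16  [S₀.val * 3 - 32]
3. n2.val = 8  [S₀.val - 8]
4. n4.env = true  [terminal]
5. n5.pre = -1  [terminal]
6. n6.cnt = 2  [terminal]
7. n3.live = 17  [a.pre * 2 + 19]
8. n3.ok = "kq"  ["kq"]
9. n7.cnt = -4  [terminal]
10. n2.off = 28  [h.cnt + A.live + 15]
11. n2.key = false  [false]
12. n2.env = -5  [-5]
13. n8.env = true  [terminal]
14. n1.off = 11  [S₁.off - 17]
15. n1.key = true  [S₁.off == 28]
16. n1.env = -7  [S₀.val - 23]
17. n10.env = false  [terminal]
18. n11.cnt = 2  [terminal]
19. n9.live = 15  [15]
20. n9.ok = "nk"  ["nk"]
21. n0.off = 5  [(if S₁.key then S₁.env else A.live) + 12]
22. n0.key = true  [S₁.key == true]
23. n0.env = 21  [S₀.val + S₁.env + 12]

21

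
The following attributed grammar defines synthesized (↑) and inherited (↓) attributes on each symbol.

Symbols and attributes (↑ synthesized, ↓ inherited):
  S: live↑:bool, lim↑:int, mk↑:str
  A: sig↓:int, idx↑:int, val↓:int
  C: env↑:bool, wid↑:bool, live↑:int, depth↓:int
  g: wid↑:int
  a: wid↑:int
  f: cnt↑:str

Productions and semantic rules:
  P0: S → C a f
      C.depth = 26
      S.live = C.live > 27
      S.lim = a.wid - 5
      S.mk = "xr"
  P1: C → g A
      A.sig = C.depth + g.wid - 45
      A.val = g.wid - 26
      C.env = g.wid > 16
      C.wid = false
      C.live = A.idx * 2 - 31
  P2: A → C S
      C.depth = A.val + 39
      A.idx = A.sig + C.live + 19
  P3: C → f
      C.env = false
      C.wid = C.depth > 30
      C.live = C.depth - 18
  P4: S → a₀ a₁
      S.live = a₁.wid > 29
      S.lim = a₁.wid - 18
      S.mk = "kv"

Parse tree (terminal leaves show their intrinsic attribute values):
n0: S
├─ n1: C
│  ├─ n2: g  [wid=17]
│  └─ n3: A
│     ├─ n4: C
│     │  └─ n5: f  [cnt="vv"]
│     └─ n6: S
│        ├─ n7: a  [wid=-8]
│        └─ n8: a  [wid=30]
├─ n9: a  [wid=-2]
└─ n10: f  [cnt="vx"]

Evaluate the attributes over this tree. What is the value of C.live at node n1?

27

1. n1.depth = 26  [26]
2. n2.wid = 17  [terminal]
3. n3.sig = -2  [C.depth + g.wid - 45]
4. n3.val = -9  [g.wid - 26]
5. n4.depth = 30  [A.val + 39]
6. n5.cnt = "vv"  [terminal]
7. n4.env = false  [false]
8. n4.wid = false  [C.depth > 30]
9. n4.live = 12  [C.depth - 18]
10. n7.wid = -8  [terminal]
11. n8.wid = 30  [terminal]
12. n6.live = true  [a₁.wid > 29]
13. n6.lim = 12  [a₁.wid - 18]
14. n6.mk = "kv"  ["kv"]
15. n3.idx = 29  [A.sig + C.live + 19]
16. n1.env = true  [g.wid > 16]
17. n1.wid = false  [false]
18. n1.live = 27  [A.idx * 2 - 31]
19. n9.wid = -2  [terminal]
20. n10.cnt = "vx"  [terminal]
21. n0.live = false  [C.live > 27]
22. n0.lim = -7  [a.wid - 5]
23. n0.mk = "xr"  ["xr"]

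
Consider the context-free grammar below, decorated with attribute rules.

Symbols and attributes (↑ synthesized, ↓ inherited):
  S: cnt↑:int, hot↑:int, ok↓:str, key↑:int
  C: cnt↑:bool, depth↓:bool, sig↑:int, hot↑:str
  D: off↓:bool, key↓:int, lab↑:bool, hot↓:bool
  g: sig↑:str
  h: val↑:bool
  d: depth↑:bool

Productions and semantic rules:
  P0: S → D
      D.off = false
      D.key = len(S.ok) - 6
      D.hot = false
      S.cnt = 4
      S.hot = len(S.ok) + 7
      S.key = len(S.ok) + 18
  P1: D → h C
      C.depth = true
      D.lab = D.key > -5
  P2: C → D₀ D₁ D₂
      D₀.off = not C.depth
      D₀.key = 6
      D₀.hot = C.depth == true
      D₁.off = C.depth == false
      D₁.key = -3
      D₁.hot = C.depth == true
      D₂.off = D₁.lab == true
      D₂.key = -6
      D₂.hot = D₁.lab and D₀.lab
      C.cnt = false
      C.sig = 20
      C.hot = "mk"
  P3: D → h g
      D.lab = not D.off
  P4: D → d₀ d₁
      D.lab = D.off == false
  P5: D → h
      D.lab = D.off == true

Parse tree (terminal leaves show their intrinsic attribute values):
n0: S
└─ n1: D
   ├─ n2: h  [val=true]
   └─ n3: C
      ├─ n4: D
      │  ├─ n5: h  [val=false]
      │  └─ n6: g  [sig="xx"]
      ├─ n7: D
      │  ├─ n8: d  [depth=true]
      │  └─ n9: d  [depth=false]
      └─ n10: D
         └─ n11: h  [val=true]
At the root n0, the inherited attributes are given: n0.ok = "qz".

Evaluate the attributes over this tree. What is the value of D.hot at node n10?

true

1. n0.ok = "qz"  [given at root]
2. n1.off = false  [false]
3. n1.key = -4  [len(S.ok) - 6]
4. n1.hot = false  [false]
5. n2.val = true  [terminal]
6. n3.depth = true  [true]
7. n4.off = false  [not C.depth]
8. n4.key = 6  [6]
9. n4.hot = true  [C.depth == true]
10. n5.val = false  [terminal]
11. n6.sig = "xx"  [terminal]
12. n4.lab = true  [not D.off]
13. n7.off = false  [C.depth == false]
14. n7.key = -3  [-3]
15. n7.hot = true  [C.depth == true]
16. n8.depth = true  [terminal]
17. n9.depth = false  [terminal]
18. n7.lab = true  [D.off == false]
19. n10.off = true  [D₁.lab == true]
20. n10.key = -6  [-6]
21. n10.hot = true  [D₁.lab and D₀.lab]
22. n11.val = true  [terminal]
23. n10.lab = true  [D.off == true]
24. n3.cnt = false  [false]
25. n3.sig = 20  [20]
26. n3.hot = "mk"  ["mk"]
27. n1.lab = true  [D.key > -5]
28. n0.cnt = 4  [4]
29. n0.hot = 9  [len(S.ok) + 7]
30. n0.key = 20  [len(S.ok) + 18]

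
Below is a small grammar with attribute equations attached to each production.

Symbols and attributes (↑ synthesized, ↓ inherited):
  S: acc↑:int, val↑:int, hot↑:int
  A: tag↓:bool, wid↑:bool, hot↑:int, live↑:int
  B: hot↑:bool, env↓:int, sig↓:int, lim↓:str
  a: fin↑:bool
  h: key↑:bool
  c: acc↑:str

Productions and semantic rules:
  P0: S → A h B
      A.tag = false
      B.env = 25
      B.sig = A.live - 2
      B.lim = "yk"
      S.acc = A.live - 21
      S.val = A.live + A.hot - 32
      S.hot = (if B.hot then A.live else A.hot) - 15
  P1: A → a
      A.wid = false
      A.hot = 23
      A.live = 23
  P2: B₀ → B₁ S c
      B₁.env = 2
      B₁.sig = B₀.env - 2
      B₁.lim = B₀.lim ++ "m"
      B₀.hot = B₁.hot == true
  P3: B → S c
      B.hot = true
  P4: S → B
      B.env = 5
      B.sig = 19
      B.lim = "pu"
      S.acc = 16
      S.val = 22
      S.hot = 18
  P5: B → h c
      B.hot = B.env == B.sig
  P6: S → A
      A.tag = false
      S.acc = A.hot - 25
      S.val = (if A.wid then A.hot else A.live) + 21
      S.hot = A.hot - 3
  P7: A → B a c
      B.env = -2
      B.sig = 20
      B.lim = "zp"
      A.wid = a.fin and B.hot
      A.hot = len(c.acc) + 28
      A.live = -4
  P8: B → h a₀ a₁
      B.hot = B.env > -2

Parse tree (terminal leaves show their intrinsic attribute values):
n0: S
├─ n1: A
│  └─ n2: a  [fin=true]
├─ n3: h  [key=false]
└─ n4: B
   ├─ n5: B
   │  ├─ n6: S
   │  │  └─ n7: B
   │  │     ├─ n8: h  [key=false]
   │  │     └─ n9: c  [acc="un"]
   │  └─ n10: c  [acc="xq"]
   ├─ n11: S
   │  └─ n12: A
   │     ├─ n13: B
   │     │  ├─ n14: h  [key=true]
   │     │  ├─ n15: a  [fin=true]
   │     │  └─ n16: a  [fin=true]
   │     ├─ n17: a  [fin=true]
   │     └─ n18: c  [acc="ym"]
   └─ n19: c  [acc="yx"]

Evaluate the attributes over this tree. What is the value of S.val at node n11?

17

1. n1.tag = false  [false]
2. n2.fin = true  [terminal]
3. n1.wid = false  [false]
4. n1.hot = 23  [23]
5. n1.live = 23  [23]
6. n3.key = false  [terminal]
7. n4.env = 25  [25]
8. n4.sig = 21  [A.live - 2]
9. n4.lim = "yk"  ["yk"]
10. n5.env = 2  [2]
11. n5.sig = 23  [B₀.env - 2]
12. n5.lim = "ykm"  [B₀.lim ++ "m"]
13. n7.env = 5  [5]
14. n7.sig = 19  [19]
15. n7.lim = "pu"  ["pu"]
16. n8.key = false  [terminal]
17. n9.acc = "un"  [terminal]
18. n7.hot = false  [B.env == B.sig]
19. n6.acc = 16  [16]
20. n6.val = 22  [22]
21. n6.hot = 18  [18]
22. n10.acc = "xq"  [terminal]
23. n5.hot = true  [true]
24. n12.tag = false  [false]
25. n13.env = -2  [-2]
26. n13.sig = 20  [20]
27. n13.lim = "zp"  ["zp"]
28. n14.key = true  [terminal]
29. n15.fin = true  [terminal]
30. n16.fin = true  [terminal]
31. n13.hot = false  [B.env > -2]
32. n17.fin = true  [terminal]
33. n18.acc = "ym"  [terminal]
34. n12.wid = false  [a.fin and B.hot]
35. n12.hot = 30  [len(c.acc) + 28]
36. n12.live = -4  [-4]
37. n11.acc = 5  [A.hot - 25]
38. n11.val = 17  [(if A.wid then A.hot else A.live) + 21]
39. n11.hot = 27  [A.hot - 3]
40. n19.acc = "yx"  [terminal]
41. n4.hot = true  [B₁.hot == true]
42. n0.acc = 2  [A.live - 21]
43. n0.val = 14  [A.live + A.hot - 32]
44. n0.hot = 8  [(if B.hot then A.live else A.hot) - 15]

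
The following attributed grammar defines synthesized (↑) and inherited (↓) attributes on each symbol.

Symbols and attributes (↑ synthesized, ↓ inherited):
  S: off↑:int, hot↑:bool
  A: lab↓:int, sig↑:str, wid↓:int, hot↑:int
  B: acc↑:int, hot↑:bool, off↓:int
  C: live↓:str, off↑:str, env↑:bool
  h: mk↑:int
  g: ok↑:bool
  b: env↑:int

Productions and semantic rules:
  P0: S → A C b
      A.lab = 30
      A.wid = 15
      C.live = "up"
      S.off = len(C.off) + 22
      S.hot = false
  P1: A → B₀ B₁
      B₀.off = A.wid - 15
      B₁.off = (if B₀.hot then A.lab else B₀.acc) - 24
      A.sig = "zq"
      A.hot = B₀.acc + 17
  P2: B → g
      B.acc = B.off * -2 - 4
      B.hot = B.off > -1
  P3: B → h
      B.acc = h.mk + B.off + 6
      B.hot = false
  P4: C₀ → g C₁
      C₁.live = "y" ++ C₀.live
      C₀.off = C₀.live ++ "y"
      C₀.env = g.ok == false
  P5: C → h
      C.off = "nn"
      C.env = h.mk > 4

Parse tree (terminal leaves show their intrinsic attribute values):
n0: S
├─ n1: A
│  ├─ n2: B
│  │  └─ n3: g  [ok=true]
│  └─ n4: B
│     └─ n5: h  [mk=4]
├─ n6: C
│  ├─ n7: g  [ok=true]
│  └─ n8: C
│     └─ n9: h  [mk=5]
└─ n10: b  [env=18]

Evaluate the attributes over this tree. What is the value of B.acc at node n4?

16

1. n1.lab = 30  [30]
2. n1.wid = 15  [15]
3. n2.off = 0  [A.wid - 15]
4. n3.ok = true  [terminal]
5. n2.acc = -4  [B.off * -2 - 4]
6. n2.hot = true  [B.off > -1]
7. n4.off = 6  [(if B₀.hot then A.lab else B₀.acc) - 24]
8. n5.mk = 4  [terminal]
9. n4.acc = 16  [h.mk + B.off + 6]
10. n4.hot = false  [false]
11. n1.sig = "zq"  ["zq"]
12. n1.hot = 13  [B₀.acc + 17]
13. n6.live = "up"  ["up"]
14. n7.ok = true  [terminal]
15. n8.live = "yup"  ["y" ++ C₀.live]
16. n9.mk = 5  [terminal]
17. n8.off = "nn"  ["nn"]
18. n8.env = true  [h.mk > 4]
19. n6.off = "upy"  [C₀.live ++ "y"]
20. n6.env = false  [g.ok == false]
21. n10.env = 18  [terminal]
22. n0.off = 25  [len(C.off) + 22]
23. n0.hot = false  [false]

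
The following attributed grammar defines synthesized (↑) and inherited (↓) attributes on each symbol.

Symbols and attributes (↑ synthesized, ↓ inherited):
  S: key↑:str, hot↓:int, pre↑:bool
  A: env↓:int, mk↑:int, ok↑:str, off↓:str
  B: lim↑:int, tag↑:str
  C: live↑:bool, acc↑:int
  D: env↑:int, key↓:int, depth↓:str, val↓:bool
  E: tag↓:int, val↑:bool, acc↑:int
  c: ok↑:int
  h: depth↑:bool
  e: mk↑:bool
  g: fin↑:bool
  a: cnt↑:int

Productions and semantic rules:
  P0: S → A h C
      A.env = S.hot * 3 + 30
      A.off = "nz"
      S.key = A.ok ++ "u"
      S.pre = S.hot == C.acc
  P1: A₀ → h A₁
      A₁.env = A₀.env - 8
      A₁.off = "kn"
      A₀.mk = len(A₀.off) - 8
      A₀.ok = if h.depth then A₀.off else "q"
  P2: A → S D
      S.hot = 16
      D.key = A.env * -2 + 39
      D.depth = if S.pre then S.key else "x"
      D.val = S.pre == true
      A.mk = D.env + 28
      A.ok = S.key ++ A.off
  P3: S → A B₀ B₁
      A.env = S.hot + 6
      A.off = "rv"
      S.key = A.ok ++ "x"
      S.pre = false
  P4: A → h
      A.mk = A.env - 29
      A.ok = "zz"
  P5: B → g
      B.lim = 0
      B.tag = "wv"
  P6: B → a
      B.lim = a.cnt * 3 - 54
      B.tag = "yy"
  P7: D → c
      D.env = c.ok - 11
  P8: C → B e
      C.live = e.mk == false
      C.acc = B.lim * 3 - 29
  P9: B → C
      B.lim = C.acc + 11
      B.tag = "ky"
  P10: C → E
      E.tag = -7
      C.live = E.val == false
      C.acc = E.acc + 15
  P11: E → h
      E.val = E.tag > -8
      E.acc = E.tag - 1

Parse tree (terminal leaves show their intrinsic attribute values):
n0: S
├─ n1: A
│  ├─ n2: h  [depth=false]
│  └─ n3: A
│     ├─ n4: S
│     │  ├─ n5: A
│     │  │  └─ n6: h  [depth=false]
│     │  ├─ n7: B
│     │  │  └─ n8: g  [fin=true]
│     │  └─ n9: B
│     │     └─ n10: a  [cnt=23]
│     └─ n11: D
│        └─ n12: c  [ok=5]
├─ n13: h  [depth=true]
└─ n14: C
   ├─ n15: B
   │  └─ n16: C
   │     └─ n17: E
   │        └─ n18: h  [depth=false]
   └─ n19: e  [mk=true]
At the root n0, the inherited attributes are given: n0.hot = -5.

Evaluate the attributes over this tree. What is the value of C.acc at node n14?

1. n0.hot = -5  [given at root]
2. n1.env = 15  [S.hot * 3 + 30]
3. n1.off = "nz"  ["nz"]
4. n2.depth = false  [terminal]
5. n3.env = 7  [A₀.env - 8]
6. n3.off = "kn"  ["kn"]
7. n4.hot = 16  [16]
8. n5.env = 22  [S.hot + 6]
9. n5.off = "rv"  ["rv"]
10. n6.depth = false  [terminal]
11. n5.mk = -7  [A.env - 29]
12. n5.ok = "zz"  ["zz"]
13. n8.fin = true  [terminal]
14. n7.lim = 0  [0]
15. n7.tag = "wv"  ["wv"]
16. n10.cnt = 23  [terminal]
17. n9.lim = 15  [a.cnt * 3 - 54]
18. n9.tag = "yy"  ["yy"]
19. n4.key = "zzx"  [A.ok ++ "x"]
20. n4.pre = false  [false]
21. n11.key = 25  [A.env * -2 + 39]
22. n11.depth = "x"  [if S.pre then S.key else "x"]
23. n11.val = false  [S.pre == true]
24. n12.ok = 5  [terminal]
25. n11.env = -6  [c.ok - 11]
26. n3.mk = 22  [D.env + 28]
27. n3.ok = "zzxkn"  [S.key ++ A.off]
28. n1.mk = -6  [len(A₀.off) - 8]
29. n1.ok = "q"  [if h.depth then A₀.off else "q"]
30. n13.depth = true  [terminal]
31. n17.tag = -7  [-7]
32. n18.depth = false  [terminal]
33. n17.val = true  [E.tag > -8]
34. n17.acc = -8  [E.tag - 1]
35. n16.live = false  [E.val == false]
36. n16.acc = 7  [E.acc + 15]
37. n15.lim = 18  [C.acc + 11]
38. n15.tag = "ky"  ["ky"]
39. n19.mk = true  [terminal]
40. n14.live = false  [e.mk == false]
41. n14.acc = 25  [B.lim * 3 - 29]
42. n0.key = "qu"  [A.ok ++ "u"]
43. n0.pre = false  [S.hot == C.acc]

25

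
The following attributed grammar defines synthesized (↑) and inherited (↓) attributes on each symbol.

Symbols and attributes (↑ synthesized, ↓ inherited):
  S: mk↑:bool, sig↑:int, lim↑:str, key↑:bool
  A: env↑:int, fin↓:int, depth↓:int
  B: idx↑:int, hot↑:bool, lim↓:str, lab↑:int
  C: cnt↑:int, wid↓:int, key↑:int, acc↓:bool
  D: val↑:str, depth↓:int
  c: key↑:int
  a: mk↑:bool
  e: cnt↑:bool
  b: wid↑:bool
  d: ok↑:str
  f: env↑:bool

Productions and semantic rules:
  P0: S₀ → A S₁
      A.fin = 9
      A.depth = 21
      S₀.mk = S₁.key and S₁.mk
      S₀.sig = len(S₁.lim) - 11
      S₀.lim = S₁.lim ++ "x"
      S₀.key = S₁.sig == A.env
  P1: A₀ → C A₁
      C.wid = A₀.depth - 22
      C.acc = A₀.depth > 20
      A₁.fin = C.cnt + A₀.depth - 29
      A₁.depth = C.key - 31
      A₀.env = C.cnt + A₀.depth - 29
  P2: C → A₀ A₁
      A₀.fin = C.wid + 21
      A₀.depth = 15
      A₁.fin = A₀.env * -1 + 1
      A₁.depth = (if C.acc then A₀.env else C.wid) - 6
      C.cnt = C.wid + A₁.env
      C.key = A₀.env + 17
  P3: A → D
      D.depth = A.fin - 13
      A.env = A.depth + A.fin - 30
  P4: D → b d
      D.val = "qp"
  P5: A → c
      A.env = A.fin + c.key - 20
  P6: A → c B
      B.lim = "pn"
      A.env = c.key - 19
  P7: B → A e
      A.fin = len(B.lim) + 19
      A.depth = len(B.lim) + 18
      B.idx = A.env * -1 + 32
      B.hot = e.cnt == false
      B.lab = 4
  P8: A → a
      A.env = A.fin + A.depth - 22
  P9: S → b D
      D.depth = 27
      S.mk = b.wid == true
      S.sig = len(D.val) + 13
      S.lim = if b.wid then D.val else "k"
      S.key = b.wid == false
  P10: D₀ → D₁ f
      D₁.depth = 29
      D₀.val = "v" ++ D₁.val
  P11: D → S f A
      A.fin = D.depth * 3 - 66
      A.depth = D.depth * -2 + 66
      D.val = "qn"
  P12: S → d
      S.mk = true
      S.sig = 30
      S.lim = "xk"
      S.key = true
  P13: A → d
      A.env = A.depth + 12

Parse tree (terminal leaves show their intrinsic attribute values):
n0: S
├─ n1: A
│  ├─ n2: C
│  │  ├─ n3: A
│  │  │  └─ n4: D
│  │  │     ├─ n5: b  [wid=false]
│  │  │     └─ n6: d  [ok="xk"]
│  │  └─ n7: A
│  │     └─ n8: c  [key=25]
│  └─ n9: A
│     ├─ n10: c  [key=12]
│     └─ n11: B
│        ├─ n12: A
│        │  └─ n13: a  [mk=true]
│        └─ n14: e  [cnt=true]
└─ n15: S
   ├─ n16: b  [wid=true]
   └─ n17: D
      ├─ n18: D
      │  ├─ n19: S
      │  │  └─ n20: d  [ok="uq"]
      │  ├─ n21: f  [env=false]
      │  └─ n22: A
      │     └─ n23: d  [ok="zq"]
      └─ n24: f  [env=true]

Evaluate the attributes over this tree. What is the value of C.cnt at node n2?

0

1. n1.fin = 9  [9]
2. n1.depth = 21  [21]
3. n2.wid = -1  [A₀.depth - 22]
4. n2.acc = true  [A₀.depth > 20]
5. n3.fin = 20  [C.wid + 21]
6. n3.depth = 15  [15]
7. n4.depth = 7  [A.fin - 13]
8. n5.wid = false  [terminal]
9. n6.ok = "xk"  [terminal]
10. n4.val = "qp"  ["qp"]
11. n3.env = 5  [A.depth + A.fin - 30]
12. n7.fin = -4  [A₀.env * -1 + 1]
13. n7.depth = -1  [(if C.acc then A₀.env else C.wid) - 6]
14. n8.key = 25  [terminal]
15. n7.env = 1  [A.fin + c.key - 20]
16. n2.cnt = 0  [C.wid + A₁.env]
17. n2.key = 22  [A₀.env + 17]
18. n9.fin = -8  [C.cnt + A₀.depth - 29]
19. n9.depth = -9  [C.key - 31]
20. n10.key = 12  [terminal]
21. n11.lim = "pn"  ["pn"]
22. n12.fin = 21  [len(B.lim) + 19]
23. n12.depth = 20  [len(B.lim) + 18]
24. n13.mk = true  [terminal]
25. n12.env = 19  [A.fin + A.depth - 22]
26. n14.cnt = true  [terminal]
27. n11.idx = 13  [A.env * -1 + 32]
28. n11.hot = false  [e.cnt == false]
29. n11.lab = 4  [4]
30. n9.env = -7  [c.key - 19]
31. n1.env = -8  [C.cnt + A₀.depth - 29]
32. n16.wid = true  [terminal]
33. n17.depth = 27  [27]
34. n18.depth = 29  [29]
35. n20.ok = "uq"  [terminal]
36. n19.mk = true  [true]
37. n19.sig = 30  [30]
38. n19.lim = "xk"  ["xk"]
39. n19.key = true  [true]
40. n21.env = false  [terminal]
41. n22.fin = 21  [D.depth * 3 - 66]
42. n22.depth = 8  [D.depth * -2 + 66]
43. n23.ok = "zq"  [terminal]
44. n22.env = 20  [A.depth + 12]
45. n18.val = "qn"  ["qn"]
46. n24.env = true  [terminal]
47. n17.val = "vqn"  ["v" ++ D₁.val]
48. n15.mk = true  [b.wid == true]
49. n15.sig = 16  [len(D.val) + 13]
50. n15.lim = "vqn"  [if b.wid then D.val else "k"]
51. n15.key = false  [b.wid == false]
52. n0.mk = false  [S₁.key and S₁.mk]
53. n0.sig = -8  [len(S₁.lim) - 11]
54. n0.lim = "vqnx"  [S₁.lim ++ "x"]
55. n0.key = false  [S₁.sig == A.env]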